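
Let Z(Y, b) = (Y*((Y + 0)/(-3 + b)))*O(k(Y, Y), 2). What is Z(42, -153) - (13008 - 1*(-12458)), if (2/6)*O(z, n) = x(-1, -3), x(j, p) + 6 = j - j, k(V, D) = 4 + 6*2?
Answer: -328412/13 ≈ -25262.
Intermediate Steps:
k(V, D) = 16 (k(V, D) = 4 + 12 = 16)
x(j, p) = -6 (x(j, p) = -6 + (j - j) = -6 + 0 = -6)
O(z, n) = -18 (O(z, n) = 3*(-6) = -18)
Z(Y, b) = -18*Y**2/(-3 + b) (Z(Y, b) = (Y*((Y + 0)/(-3 + b)))*(-18) = (Y*(Y/(-3 + b)))*(-18) = (Y**2/(-3 + b))*(-18) = -18*Y**2/(-3 + b))
Z(42, -153) - (13008 - 1*(-12458)) = -18*42**2/(-3 - 153) - (13008 - 1*(-12458)) = -18*1764/(-156) - (13008 + 12458) = -18*1764*(-1/156) - 1*25466 = 2646/13 - 25466 = -328412/13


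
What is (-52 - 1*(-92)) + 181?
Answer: 221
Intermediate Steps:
(-52 - 1*(-92)) + 181 = (-52 + 92) + 181 = 40 + 181 = 221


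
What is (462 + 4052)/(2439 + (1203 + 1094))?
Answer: 61/64 ≈ 0.95313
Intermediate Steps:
(462 + 4052)/(2439 + (1203 + 1094)) = 4514/(2439 + 2297) = 4514/4736 = 4514*(1/4736) = 61/64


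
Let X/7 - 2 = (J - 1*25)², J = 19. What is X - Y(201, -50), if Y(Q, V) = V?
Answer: 316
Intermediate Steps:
X = 266 (X = 14 + 7*(19 - 1*25)² = 14 + 7*(19 - 25)² = 14 + 7*(-6)² = 14 + 7*36 = 14 + 252 = 266)
X - Y(201, -50) = 266 - 1*(-50) = 266 + 50 = 316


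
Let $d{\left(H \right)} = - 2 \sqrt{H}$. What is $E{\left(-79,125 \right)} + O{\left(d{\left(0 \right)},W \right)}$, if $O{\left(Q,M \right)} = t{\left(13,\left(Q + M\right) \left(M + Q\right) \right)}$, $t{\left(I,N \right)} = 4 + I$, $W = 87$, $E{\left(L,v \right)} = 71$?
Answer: $88$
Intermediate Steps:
$O{\left(Q,M \right)} = 17$ ($O{\left(Q,M \right)} = 4 + 13 = 17$)
$E{\left(-79,125 \right)} + O{\left(d{\left(0 \right)},W \right)} = 71 + 17 = 88$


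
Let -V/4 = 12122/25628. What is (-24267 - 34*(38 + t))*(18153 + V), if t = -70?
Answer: -2695582079671/6407 ≈ -4.2072e+8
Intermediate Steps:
V = -12122/6407 (V = -48488/25628 = -4*6061/12814 = -12122/6407 ≈ -1.8920)
(-24267 - 34*(38 + t))*(18153 + V) = (-24267 - 34*(38 - 70))*(18153 - 12122/6407) = (-24267 - 34*(-32))*(116294149/6407) = (-24267 + 1088)*(116294149/6407) = -23179*116294149/6407 = -2695582079671/6407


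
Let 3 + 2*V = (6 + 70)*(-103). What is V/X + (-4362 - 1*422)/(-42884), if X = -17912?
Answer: 126801655/384069104 ≈ 0.33015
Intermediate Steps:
V = -7831/2 (V = -3/2 + ((6 + 70)*(-103))/2 = -3/2 + (76*(-103))/2 = -3/2 + (½)*(-7828) = -3/2 - 3914 = -7831/2 ≈ -3915.5)
V/X + (-4362 - 1*422)/(-42884) = -7831/2/(-17912) + (-4362 - 1*422)/(-42884) = -7831/2*(-1/17912) + (-4362 - 422)*(-1/42884) = 7831/35824 - 4784*(-1/42884) = 7831/35824 + 1196/10721 = 126801655/384069104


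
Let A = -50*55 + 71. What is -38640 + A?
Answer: -41319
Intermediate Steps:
A = -2679 (A = -2750 + 71 = -2679)
-38640 + A = -38640 - 2679 = -41319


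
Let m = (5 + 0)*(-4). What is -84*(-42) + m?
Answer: 3508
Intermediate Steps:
m = -20 (m = 5*(-4) = -20)
-84*(-42) + m = -84*(-42) - 20 = 3528 - 20 = 3508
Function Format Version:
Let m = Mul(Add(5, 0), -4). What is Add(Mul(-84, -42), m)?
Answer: 3508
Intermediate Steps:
m = -20 (m = Mul(5, -4) = -20)
Add(Mul(-84, -42), m) = Add(Mul(-84, -42), -20) = Add(3528, -20) = 3508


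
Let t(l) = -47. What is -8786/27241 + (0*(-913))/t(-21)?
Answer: -8786/27241 ≈ -0.32253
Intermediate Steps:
-8786/27241 + (0*(-913))/t(-21) = -8786/27241 + (0*(-913))/(-47) = -8786*1/27241 + 0*(-1/47) = -8786/27241 + 0 = -8786/27241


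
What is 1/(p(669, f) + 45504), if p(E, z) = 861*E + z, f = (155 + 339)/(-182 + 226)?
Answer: 22/13673533 ≈ 1.6089e-6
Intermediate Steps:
f = 247/22 (f = 494/44 = 494*(1/44) = 247/22 ≈ 11.227)
p(E, z) = z + 861*E
1/(p(669, f) + 45504) = 1/((247/22 + 861*669) + 45504) = 1/((247/22 + 576009) + 45504) = 1/(12672445/22 + 45504) = 1/(13673533/22) = 22/13673533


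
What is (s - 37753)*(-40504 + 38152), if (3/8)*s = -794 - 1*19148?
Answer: 213871280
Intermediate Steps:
s = -159536/3 (s = 8*(-794 - 1*19148)/3 = 8*(-794 - 19148)/3 = (8/3)*(-19942) = -159536/3 ≈ -53179.)
(s - 37753)*(-40504 + 38152) = (-159536/3 - 37753)*(-40504 + 38152) = -272795/3*(-2352) = 213871280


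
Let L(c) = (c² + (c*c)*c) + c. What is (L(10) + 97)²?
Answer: 1456849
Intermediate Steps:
L(c) = c + c² + c³ (L(c) = (c² + c²*c) + c = (c² + c³) + c = c + c² + c³)
(L(10) + 97)² = (10*(1 + 10 + 10²) + 97)² = (10*(1 + 10 + 100) + 97)² = (10*111 + 97)² = (1110 + 97)² = 1207² = 1456849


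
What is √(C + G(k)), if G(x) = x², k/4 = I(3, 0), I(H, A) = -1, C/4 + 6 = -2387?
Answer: 2*I*√2389 ≈ 97.755*I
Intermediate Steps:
C = -9572 (C = -24 + 4*(-2387) = -24 - 9548 = -9572)
k = -4 (k = 4*(-1) = -4)
√(C + G(k)) = √(-9572 + (-4)²) = √(-9572 + 16) = √(-9556) = 2*I*√2389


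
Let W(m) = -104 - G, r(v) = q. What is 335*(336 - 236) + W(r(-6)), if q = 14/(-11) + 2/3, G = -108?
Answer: 33504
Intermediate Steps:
q = -20/33 (q = 14*(-1/11) + 2*(⅓) = -14/11 + ⅔ = -20/33 ≈ -0.60606)
r(v) = -20/33
W(m) = 4 (W(m) = -104 - 1*(-108) = -104 + 108 = 4)
335*(336 - 236) + W(r(-6)) = 335*(336 - 236) + 4 = 335*100 + 4 = 33500 + 4 = 33504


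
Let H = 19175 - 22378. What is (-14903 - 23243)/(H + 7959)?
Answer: -19073/2378 ≈ -8.0206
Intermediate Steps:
H = -3203
(-14903 - 23243)/(H + 7959) = (-14903 - 23243)/(-3203 + 7959) = -38146/4756 = -38146*1/4756 = -19073/2378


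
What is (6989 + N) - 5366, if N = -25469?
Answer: -23846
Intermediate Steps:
(6989 + N) - 5366 = (6989 - 25469) - 5366 = -18480 - 5366 = -23846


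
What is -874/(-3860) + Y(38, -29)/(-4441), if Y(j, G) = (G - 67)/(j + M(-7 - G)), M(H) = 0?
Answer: 36966263/162851470 ≈ 0.22699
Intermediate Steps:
Y(j, G) = (-67 + G)/j (Y(j, G) = (G - 67)/(j + 0) = (-67 + G)/j)
-874/(-3860) + Y(38, -29)/(-4441) = -874/(-3860) + ((-67 - 29)/38)/(-4441) = -874*(-1/3860) + ((1/38)*(-96))*(-1/4441) = 437/1930 - 48/19*(-1/4441) = 437/1930 + 48/84379 = 36966263/162851470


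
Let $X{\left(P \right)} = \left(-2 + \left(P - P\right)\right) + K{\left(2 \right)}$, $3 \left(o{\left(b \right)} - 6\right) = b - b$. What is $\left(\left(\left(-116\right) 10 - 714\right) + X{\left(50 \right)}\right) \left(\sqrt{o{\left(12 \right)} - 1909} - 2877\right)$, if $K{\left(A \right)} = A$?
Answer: $5391498 - 1874 i \sqrt{1903} \approx 5.3915 \cdot 10^{6} - 81750.0 i$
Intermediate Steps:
$o{\left(b \right)} = 6$ ($o{\left(b \right)} = 6 + \frac{b - b}{3} = 6 + \frac{1}{3} \cdot 0 = 6 + 0 = 6$)
$X{\left(P \right)} = 0$ ($X{\left(P \right)} = \left(-2 + \left(P - P\right)\right) + 2 = \left(-2 + 0\right) + 2 = -2 + 2 = 0$)
$\left(\left(\left(-116\right) 10 - 714\right) + X{\left(50 \right)}\right) \left(\sqrt{o{\left(12 \right)} - 1909} - 2877\right) = \left(\left(\left(-116\right) 10 - 714\right) + 0\right) \left(\sqrt{6 - 1909} - 2877\right) = \left(\left(-1160 - 714\right) + 0\right) \left(\sqrt{-1903} - 2877\right) = \left(-1874 + 0\right) \left(i \sqrt{1903} - 2877\right) = - 1874 \left(-2877 + i \sqrt{1903}\right) = 5391498 - 1874 i \sqrt{1903}$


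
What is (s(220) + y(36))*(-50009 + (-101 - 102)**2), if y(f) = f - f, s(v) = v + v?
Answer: -3872000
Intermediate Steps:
s(v) = 2*v
y(f) = 0
(s(220) + y(36))*(-50009 + (-101 - 102)**2) = (2*220 + 0)*(-50009 + (-101 - 102)**2) = (440 + 0)*(-50009 + (-203)**2) = 440*(-50009 + 41209) = 440*(-8800) = -3872000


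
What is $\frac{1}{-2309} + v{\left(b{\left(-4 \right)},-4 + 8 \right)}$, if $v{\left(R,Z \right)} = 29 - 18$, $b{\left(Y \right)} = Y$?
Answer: $\frac{25398}{2309} \approx 11.0$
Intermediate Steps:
$v{\left(R,Z \right)} = 11$
$\frac{1}{-2309} + v{\left(b{\left(-4 \right)},-4 + 8 \right)} = \frac{1}{-2309} + 11 = - \frac{1}{2309} + 11 = \frac{25398}{2309}$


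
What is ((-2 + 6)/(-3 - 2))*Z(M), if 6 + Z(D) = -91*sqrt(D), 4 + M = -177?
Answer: 24/5 + 364*I*sqrt(181)/5 ≈ 4.8 + 979.42*I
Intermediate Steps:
M = -181 (M = -4 - 177 = -181)
Z(D) = -6 - 91*sqrt(D)
((-2 + 6)/(-3 - 2))*Z(M) = ((-2 + 6)/(-3 - 2))*(-6 - 91*I*sqrt(181)) = (4/(-5))*(-6 - 91*I*sqrt(181)) = (4*(-1/5))*(-6 - 91*I*sqrt(181)) = -4*(-6 - 91*I*sqrt(181))/5 = 24/5 + 364*I*sqrt(181)/5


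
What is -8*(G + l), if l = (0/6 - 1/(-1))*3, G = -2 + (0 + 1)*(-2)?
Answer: 8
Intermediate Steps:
G = -4 (G = -2 + 1*(-2) = -2 - 2 = -4)
l = 3 (l = (0*(1/6) - 1*(-1))*3 = (0 + 1)*3 = 1*3 = 3)
-8*(G + l) = -8*(-4 + 3) = -8*(-1) = 8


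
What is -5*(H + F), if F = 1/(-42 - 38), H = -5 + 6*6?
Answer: -2479/16 ≈ -154.94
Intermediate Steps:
H = 31 (H = -5 + 36 = 31)
F = -1/80 (F = 1/(-80) = -1/80 ≈ -0.012500)
-5*(H + F) = -5*(31 - 1/80) = -5*2479/80 = -2479/16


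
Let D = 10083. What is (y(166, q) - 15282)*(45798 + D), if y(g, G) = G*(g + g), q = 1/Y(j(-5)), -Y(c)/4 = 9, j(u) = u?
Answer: -854488789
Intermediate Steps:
Y(c) = -36 (Y(c) = -4*9 = -36)
q = -1/36 (q = 1/(-36) = -1/36 ≈ -0.027778)
y(g, G) = 2*G*g (y(g, G) = G*(2*g) = 2*G*g)
(y(166, q) - 15282)*(45798 + D) = (2*(-1/36)*166 - 15282)*(45798 + 10083) = (-83/9 - 15282)*55881 = -137621/9*55881 = -854488789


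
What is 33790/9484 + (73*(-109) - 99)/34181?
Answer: 28383497/8530858 ≈ 3.3272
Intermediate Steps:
33790/9484 + (73*(-109) - 99)/34181 = 33790*(1/9484) + (-7957 - 99)*(1/34181) = 16895/4742 - 8056*1/34181 = 16895/4742 - 424/1799 = 28383497/8530858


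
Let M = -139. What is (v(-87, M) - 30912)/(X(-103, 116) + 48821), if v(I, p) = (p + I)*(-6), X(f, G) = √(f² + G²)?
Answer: -360738369/595866494 + 7389*√24065/595866494 ≈ -0.60348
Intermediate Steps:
X(f, G) = √(G² + f²)
v(I, p) = -6*I - 6*p (v(I, p) = (I + p)*(-6) = -6*I - 6*p)
(v(-87, M) - 30912)/(X(-103, 116) + 48821) = ((-6*(-87) - 6*(-139)) - 30912)/(√(116² + (-103)²) + 48821) = ((522 + 834) - 30912)/(√(13456 + 10609) + 48821) = (1356 - 30912)/(√24065 + 48821) = -29556/(48821 + √24065)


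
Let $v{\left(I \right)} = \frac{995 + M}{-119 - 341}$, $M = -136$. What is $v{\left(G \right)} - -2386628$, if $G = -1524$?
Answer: $\frac{1097848021}{460} \approx 2.3866 \cdot 10^{6}$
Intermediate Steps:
$v{\left(I \right)} = - \frac{859}{460}$ ($v{\left(I \right)} = \frac{995 - 136}{-119 - 341} = \frac{859}{-460} = 859 \left(- \frac{1}{460}\right) = - \frac{859}{460}$)
$v{\left(G \right)} - -2386628 = - \frac{859}{460} - -2386628 = - \frac{859}{460} + 2386628 = \frac{1097848021}{460}$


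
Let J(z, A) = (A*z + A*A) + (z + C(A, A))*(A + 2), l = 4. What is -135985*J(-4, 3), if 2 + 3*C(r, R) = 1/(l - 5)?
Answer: 3807580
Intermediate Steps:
C(r, R) = -1 (C(r, R) = -2/3 + 1/(3*(4 - 5)) = -2/3 + (1/3)/(-1) = -2/3 + (1/3)*(-1) = -2/3 - 1/3 = -1)
J(z, A) = A**2 + A*z + (-1 + z)*(2 + A) (J(z, A) = (A*z + A*A) + (z - 1)*(A + 2) = (A*z + A**2) + (-1 + z)*(2 + A) = (A**2 + A*z) + (-1 + z)*(2 + A) = A**2 + A*z + (-1 + z)*(2 + A))
-135985*J(-4, 3) = -135985*(-2 + 3**2 - 1*3 + 2*(-4) + 2*3*(-4)) = -135985*(-2 + 9 - 3 - 8 - 24) = -135985*(-28) = 3807580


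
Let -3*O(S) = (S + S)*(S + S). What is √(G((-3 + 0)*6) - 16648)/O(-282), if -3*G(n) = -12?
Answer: -I*√4161/53016 ≈ -0.0012167*I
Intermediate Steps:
G(n) = 4 (G(n) = -⅓*(-12) = 4)
O(S) = -4*S²/3 (O(S) = -(S + S)*(S + S)/3 = -2*S*2*S/3 = -4*S²/3)
√(G((-3 + 0)*6) - 16648)/O(-282) = √(4 - 16648)/((-4/3*(-282)²)) = √(-16644)/((-4/3*79524)) = (2*I*√4161)/(-106032) = (2*I*√4161)*(-1/106032) = -I*√4161/53016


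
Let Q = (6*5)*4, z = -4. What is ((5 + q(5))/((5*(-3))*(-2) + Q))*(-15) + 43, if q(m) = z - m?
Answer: 217/5 ≈ 43.400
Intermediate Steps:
Q = 120 (Q = 30*4 = 120)
q(m) = -4 - m
((5 + q(5))/((5*(-3))*(-2) + Q))*(-15) + 43 = ((5 + (-4 - 1*5))/((5*(-3))*(-2) + 120))*(-15) + 43 = ((5 + (-4 - 5))/(-15*(-2) + 120))*(-15) + 43 = ((5 - 9)/(30 + 120))*(-15) + 43 = -4/150*(-15) + 43 = -4*1/150*(-15) + 43 = -2/75*(-15) + 43 = 2/5 + 43 = 217/5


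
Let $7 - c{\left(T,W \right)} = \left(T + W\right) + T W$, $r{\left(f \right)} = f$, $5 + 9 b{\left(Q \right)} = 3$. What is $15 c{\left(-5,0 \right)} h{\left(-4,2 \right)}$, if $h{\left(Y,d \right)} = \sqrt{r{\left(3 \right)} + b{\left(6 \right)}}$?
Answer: $300$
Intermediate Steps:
$b{\left(Q \right)} = - \frac{2}{9}$ ($b{\left(Q \right)} = - \frac{5}{9} + \frac{1}{9} \cdot 3 = - \frac{5}{9} + \frac{1}{3} = - \frac{2}{9}$)
$h{\left(Y,d \right)} = \frac{5}{3}$ ($h{\left(Y,d \right)} = \sqrt{3 - \frac{2}{9}} = \sqrt{\frac{25}{9}} = \frac{5}{3}$)
$c{\left(T,W \right)} = 7 - T - W - T W$ ($c{\left(T,W \right)} = 7 - \left(\left(T + W\right) + T W\right) = 7 - \left(T + W + T W\right) = 7 - T - W - T W$)
$15 c{\left(-5,0 \right)} h{\left(-4,2 \right)} = 15 \left(7 - -5 - 0 - \left(-5\right) 0\right) \frac{5}{3} = 15 \left(7 + 5 + 0 + 0\right) \frac{5}{3} = 15 \cdot 12 \cdot \frac{5}{3} = 180 \cdot \frac{5}{3} = 300$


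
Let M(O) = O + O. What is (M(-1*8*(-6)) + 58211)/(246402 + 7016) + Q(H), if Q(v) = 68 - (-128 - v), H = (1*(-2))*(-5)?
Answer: 52262415/253418 ≈ 206.23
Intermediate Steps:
M(O) = 2*O
H = 10 (H = -2*(-5) = 10)
Q(v) = 196 + v (Q(v) = 68 + (128 + v) = 196 + v)
(M(-1*8*(-6)) + 58211)/(246402 + 7016) + Q(H) = (2*(-1*8*(-6)) + 58211)/(246402 + 7016) + (196 + 10) = (2*(-8*(-6)) + 58211)/253418 + 206 = (2*48 + 58211)*(1/253418) + 206 = (96 + 58211)*(1/253418) + 206 = 58307*(1/253418) + 206 = 58307/253418 + 206 = 52262415/253418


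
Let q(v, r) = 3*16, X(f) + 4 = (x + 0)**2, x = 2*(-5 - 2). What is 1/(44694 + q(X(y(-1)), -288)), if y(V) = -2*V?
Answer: 1/44742 ≈ 2.2350e-5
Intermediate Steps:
x = -14 (x = 2*(-7) = -14)
X(f) = 192 (X(f) = -4 + (-14 + 0)**2 = -4 + (-14)**2 = -4 + 196 = 192)
q(v, r) = 48
1/(44694 + q(X(y(-1)), -288)) = 1/(44694 + 48) = 1/44742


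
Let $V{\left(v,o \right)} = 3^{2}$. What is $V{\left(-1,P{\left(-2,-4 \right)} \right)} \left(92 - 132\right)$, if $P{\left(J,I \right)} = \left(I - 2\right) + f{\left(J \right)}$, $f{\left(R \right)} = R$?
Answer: $-360$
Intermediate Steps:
$P{\left(J,I \right)} = -2 + I + J$ ($P{\left(J,I \right)} = \left(I - 2\right) + J = \left(-2 + I\right) + J = -2 + I + J$)
$V{\left(v,o \right)} = 9$
$V{\left(-1,P{\left(-2,-4 \right)} \right)} \left(92 - 132\right) = 9 \left(92 - 132\right) = 9 \left(-40\right) = -360$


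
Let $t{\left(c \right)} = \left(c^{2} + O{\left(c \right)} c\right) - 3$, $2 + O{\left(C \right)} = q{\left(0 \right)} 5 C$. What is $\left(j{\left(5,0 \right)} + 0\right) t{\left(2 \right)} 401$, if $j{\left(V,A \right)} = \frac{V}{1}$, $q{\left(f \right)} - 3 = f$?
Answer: $114285$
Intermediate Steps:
$q{\left(f \right)} = 3 + f$
$j{\left(V,A \right)} = V$ ($j{\left(V,A \right)} = V 1 = V$)
$O{\left(C \right)} = -2 + 15 C$ ($O{\left(C \right)} = -2 + \left(3 + 0\right) 5 C = -2 + 3 \cdot 5 C = -2 + 15 C$)
$t{\left(c \right)} = -3 + c^{2} + c \left(-2 + 15 c\right)$ ($t{\left(c \right)} = \left(c^{2} + \left(-2 + 15 c\right) c\right) - 3 = \left(c^{2} + c \left(-2 + 15 c\right)\right) - 3 = -3 + c^{2} + c \left(-2 + 15 c\right)$)
$\left(j{\left(5,0 \right)} + 0\right) t{\left(2 \right)} 401 = \left(5 + 0\right) \left(-3 - 4 + 16 \cdot 2^{2}\right) 401 = 5 \left(-3 - 4 + 16 \cdot 4\right) 401 = 5 \left(-3 - 4 + 64\right) 401 = 5 \cdot 57 \cdot 401 = 285 \cdot 401 = 114285$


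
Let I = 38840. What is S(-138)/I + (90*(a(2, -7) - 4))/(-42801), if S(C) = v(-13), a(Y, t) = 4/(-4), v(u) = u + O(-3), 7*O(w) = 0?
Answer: 5640529/554130280 ≈ 0.010179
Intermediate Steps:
O(w) = 0 (O(w) = (⅐)*0 = 0)
v(u) = u (v(u) = u + 0 = u)
a(Y, t) = -1 (a(Y, t) = 4*(-¼) = -1)
S(C) = -13
S(-138)/I + (90*(a(2, -7) - 4))/(-42801) = -13/38840 + (90*(-1 - 4))/(-42801) = -13*1/38840 + (90*(-5))*(-1/42801) = -13/38840 - 450*(-1/42801) = -13/38840 + 150/14267 = 5640529/554130280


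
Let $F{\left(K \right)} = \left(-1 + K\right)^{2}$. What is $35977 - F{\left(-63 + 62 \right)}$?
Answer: $35973$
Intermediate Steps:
$35977 - F{\left(-63 + 62 \right)} = 35977 - \left(-1 + \left(-63 + 62\right)\right)^{2} = 35977 - \left(-1 - 1\right)^{2} = 35977 - \left(-2\right)^{2} = 35977 - 4 = 35973$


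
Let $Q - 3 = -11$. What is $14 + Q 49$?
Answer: $-378$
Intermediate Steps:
$Q = -8$ ($Q = 3 - 11 = -8$)
$14 + Q 49 = 14 - 392 = -378$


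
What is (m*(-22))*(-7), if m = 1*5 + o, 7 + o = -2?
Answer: -616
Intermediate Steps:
o = -9 (o = -7 - 2 = -9)
m = -4 (m = 1*5 - 9 = 5 - 9 = -4)
(m*(-22))*(-7) = -4*(-22)*(-7) = 88*(-7) = -616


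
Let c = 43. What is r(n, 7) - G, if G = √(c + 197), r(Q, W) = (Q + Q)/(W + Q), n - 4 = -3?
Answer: ¼ - 4*√15 ≈ -15.242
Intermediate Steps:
n = 1 (n = 4 - 3 = 1)
r(Q, W) = 2*Q/(Q + W) (r(Q, W) = (2*Q)/(Q + W) = 2*Q/(Q + W))
G = 4*√15 (G = √(43 + 197) = √240 = 4*√15 ≈ 15.492)
r(n, 7) - G = 2*1/(1 + 7) - 4*√15 = 2*1/8 - 4*√15 = 2*1*(⅛) - 4*√15 = ¼ - 4*√15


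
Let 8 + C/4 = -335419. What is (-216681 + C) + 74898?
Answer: -1483491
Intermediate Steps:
C = -1341708 (C = -32 + 4*(-335419) = -32 - 1341676 = -1341708)
(-216681 + C) + 74898 = (-216681 - 1341708) + 74898 = -1558389 + 74898 = -1483491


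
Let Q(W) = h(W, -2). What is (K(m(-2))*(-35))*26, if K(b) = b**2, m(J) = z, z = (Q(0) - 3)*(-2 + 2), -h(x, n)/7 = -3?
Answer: 0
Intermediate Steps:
h(x, n) = 21 (h(x, n) = -7*(-3) = 21)
Q(W) = 21
z = 0 (z = (21 - 3)*(-2 + 2) = 18*0 = 0)
m(J) = 0
(K(m(-2))*(-35))*26 = (0**2*(-35))*26 = (0*(-35))*26 = 0*26 = 0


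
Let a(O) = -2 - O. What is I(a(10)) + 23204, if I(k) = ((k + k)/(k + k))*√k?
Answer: 23204 + 2*I*√3 ≈ 23204.0 + 3.4641*I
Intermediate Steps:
I(k) = √k (I(k) = ((2*k)/((2*k)))*√k = ((2*k)*(1/(2*k)))*√k = 1*√k = √k)
I(a(10)) + 23204 = √(-2 - 1*10) + 23204 = √(-2 - 10) + 23204 = √(-12) + 23204 = 2*I*√3 + 23204 = 23204 + 2*I*√3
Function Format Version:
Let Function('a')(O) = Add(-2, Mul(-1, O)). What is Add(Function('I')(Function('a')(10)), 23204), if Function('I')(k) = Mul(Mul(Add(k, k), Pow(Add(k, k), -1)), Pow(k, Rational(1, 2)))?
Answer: Add(23204, Mul(2, I, Pow(3, Rational(1, 2)))) ≈ Add(23204., Mul(3.4641, I))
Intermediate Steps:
Function('I')(k) = Pow(k, Rational(1, 2)) (Function('I')(k) = Mul(Mul(Mul(2, k), Pow(Mul(2, k), -1)), Pow(k, Rational(1, 2))) = Mul(Mul(Mul(2, k), Mul(Rational(1, 2), Pow(k, -1))), Pow(k, Rational(1, 2))) = Mul(1, Pow(k, Rational(1, 2))) = Pow(k, Rational(1, 2)))
Add(Function('I')(Function('a')(10)), 23204) = Add(Pow(Add(-2, Mul(-1, 10)), Rational(1, 2)), 23204) = Add(Pow(Add(-2, -10), Rational(1, 2)), 23204) = Add(Pow(-12, Rational(1, 2)), 23204) = Add(Mul(2, I, Pow(3, Rational(1, 2))), 23204) = Add(23204, Mul(2, I, Pow(3, Rational(1, 2))))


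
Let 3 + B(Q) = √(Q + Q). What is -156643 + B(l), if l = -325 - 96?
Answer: -156646 + I*√842 ≈ -1.5665e+5 + 29.017*I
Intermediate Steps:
l = -421
B(Q) = -3 + √2*√Q (B(Q) = -3 + √(Q + Q) = -3 + √(2*Q) = -3 + √2*√Q)
-156643 + B(l) = -156643 + (-3 + √2*√(-421)) = -156643 + (-3 + √2*(I*√421)) = -156643 + (-3 + I*√842) = -156646 + I*√842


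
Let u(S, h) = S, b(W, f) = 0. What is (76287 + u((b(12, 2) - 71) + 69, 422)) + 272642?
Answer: 348927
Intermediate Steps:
(76287 + u((b(12, 2) - 71) + 69, 422)) + 272642 = (76287 + ((0 - 71) + 69)) + 272642 = (76287 + (-71 + 69)) + 272642 = (76287 - 2) + 272642 = 76285 + 272642 = 348927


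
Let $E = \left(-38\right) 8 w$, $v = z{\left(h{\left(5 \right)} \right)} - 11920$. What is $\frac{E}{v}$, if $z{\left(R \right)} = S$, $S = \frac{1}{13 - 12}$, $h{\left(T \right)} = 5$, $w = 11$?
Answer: $\frac{3344}{11919} \approx 0.28056$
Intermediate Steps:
$S = 1$ ($S = 1^{-1} = 1$)
$z{\left(R \right)} = 1$
$v = -11919$ ($v = 1 - 11920 = -11919$)
$E = -3344$ ($E = \left(-38\right) 8 \cdot 11 = \left(-304\right) 11 = -3344$)
$\frac{E}{v} = - \frac{3344}{-11919} = \left(-3344\right) \left(- \frac{1}{11919}\right) = \frac{3344}{11919}$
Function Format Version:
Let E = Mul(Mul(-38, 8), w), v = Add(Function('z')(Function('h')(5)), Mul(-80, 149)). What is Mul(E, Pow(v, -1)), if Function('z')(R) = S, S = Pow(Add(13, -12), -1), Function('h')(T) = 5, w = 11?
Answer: Rational(3344, 11919) ≈ 0.28056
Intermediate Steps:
S = 1 (S = Pow(1, -1) = 1)
Function('z')(R) = 1
v = -11919 (v = Add(1, Mul(-80, 149)) = Add(1, -11920) = -11919)
E = -3344 (E = Mul(Mul(-38, 8), 11) = Mul(-304, 11) = -3344)
Mul(E, Pow(v, -1)) = Mul(-3344, Pow(-11919, -1)) = Mul(-3344, Rational(-1, 11919)) = Rational(3344, 11919)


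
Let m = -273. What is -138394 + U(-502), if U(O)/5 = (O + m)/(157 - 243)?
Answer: -11898009/86 ≈ -1.3835e+5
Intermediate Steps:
U(O) = 1365/86 - 5*O/86 (U(O) = 5*((O - 273)/(157 - 243)) = 5*((-273 + O)/(-86)) = 5*((-273 + O)*(-1/86)) = 5*(273/86 - O/86) = 1365/86 - 5*O/86)
-138394 + U(-502) = -138394 + (1365/86 - 5/86*(-502)) = -138394 + (1365/86 + 1255/43) = -138394 + 3875/86 = -11898009/86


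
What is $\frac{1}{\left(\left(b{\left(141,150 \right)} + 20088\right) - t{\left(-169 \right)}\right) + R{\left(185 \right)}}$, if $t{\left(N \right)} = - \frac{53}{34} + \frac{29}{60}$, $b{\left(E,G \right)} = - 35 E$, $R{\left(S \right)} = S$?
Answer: $\frac{1020}{15645857} \approx 6.5193 \cdot 10^{-5}$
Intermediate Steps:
$t{\left(N \right)} = - \frac{1097}{1020}$ ($t{\left(N \right)} = \left(-53\right) \frac{1}{34} + 29 \cdot \frac{1}{60} = - \frac{53}{34} + \frac{29}{60} = - \frac{1097}{1020}$)
$\frac{1}{\left(\left(b{\left(141,150 \right)} + 20088\right) - t{\left(-169 \right)}\right) + R{\left(185 \right)}} = \frac{1}{\left(\left(\left(-35\right) 141 + 20088\right) - - \frac{1097}{1020}\right) + 185} = \frac{1}{\left(\left(-4935 + 20088\right) + \frac{1097}{1020}\right) + 185} = \frac{1}{\left(15153 + \frac{1097}{1020}\right) + 185} = \frac{1}{\frac{15457157}{1020} + 185} = \frac{1}{\frac{15645857}{1020}} = \frac{1020}{15645857}$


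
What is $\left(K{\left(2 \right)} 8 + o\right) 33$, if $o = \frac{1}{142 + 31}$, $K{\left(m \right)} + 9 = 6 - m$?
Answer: $- \frac{228327}{173} \approx -1319.8$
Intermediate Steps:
$K{\left(m \right)} = -3 - m$ ($K{\left(m \right)} = -9 - \left(-6 + m\right) = -3 - m$)
$o = \frac{1}{173} \approx 0.0057803$
$\left(K{\left(2 \right)} 8 + o\right) 33 = \left(\left(-3 - 2\right) 8 + \frac{1}{173}\right) 33 = \left(\left(-5\right) 8 + \frac{1}{173}\right) 33 = \left(-40 + \frac{1}{173}\right) 33 = \left(- \frac{6919}{173}\right) 33 = - \frac{228327}{173}$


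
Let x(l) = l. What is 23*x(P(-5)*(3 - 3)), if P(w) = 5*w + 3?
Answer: 0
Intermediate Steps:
P(w) = 3 + 5*w
23*x(P(-5)*(3 - 3)) = 23*((3 + 5*(-5))*(3 - 3)) = 23*((3 - 25)*0) = 23*(-22*0) = 23*0 = 0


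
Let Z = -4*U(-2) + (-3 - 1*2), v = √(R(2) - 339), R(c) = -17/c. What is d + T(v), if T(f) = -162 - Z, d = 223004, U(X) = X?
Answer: 222839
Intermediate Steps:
v = I*√1390/2 (v = √(-17/2 - 339) = √(-695/2) = I*√1390/2 ≈ 18.641*I)
Z = 3 (Z = -4*(-2) + (-3 - 1*2) = 8 + (-3 - 2) = 8 - 5 = 3)
T(f) = -165 (T(f) = -162 - 1*3 = -162 - 3 = -165)
d + T(v) = 223004 - 165 = 222839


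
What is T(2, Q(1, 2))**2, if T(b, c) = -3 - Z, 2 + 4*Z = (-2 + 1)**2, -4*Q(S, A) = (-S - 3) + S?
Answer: 121/16 ≈ 7.5625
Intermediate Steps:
Q(S, A) = 3/4 (Q(S, A) = -((-S - 3) + S)/4 = -((-3 - S) + S)/4 = -1/4*(-3) = 3/4)
Z = -1/4 (Z = -1/2 + (-2 + 1)**2/4 = -1/2 + (1/4)*(-1)**2 = -1/2 + (1/4)*1 = -1/2 + 1/4 = -1/4 ≈ -0.25000)
T(b, c) = -11/4 (T(b, c) = -3 - 1*(-1/4) = -3 + 1/4 = -11/4)
T(2, Q(1, 2))**2 = (-11/4)**2 = 121/16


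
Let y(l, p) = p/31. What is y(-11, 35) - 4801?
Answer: -148796/31 ≈ -4799.9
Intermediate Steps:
y(l, p) = p/31 (y(l, p) = p*(1/31) = p/31)
y(-11, 35) - 4801 = (1/31)*35 - 4801 = 35/31 - 4801 = -148796/31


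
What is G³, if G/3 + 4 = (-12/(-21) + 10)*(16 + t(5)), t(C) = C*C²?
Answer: 30423924092232/343 ≈ 8.8699e+10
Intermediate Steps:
t(C) = C³
G = 31218/7 (G = -12 + 3*((-12/(-21) + 10)*(16 + 5³)) = -12 + 3*((-12*(-1/21) + 10)*(16 + 125)) = -12 + 3*((4/7 + 10)*141) = -12 + 3*((74/7)*141) = -12 + 3*(10434/7) = -12 + 31302/7 = 31218/7 ≈ 4459.7)
G³ = (31218/7)³ = 30423924092232/343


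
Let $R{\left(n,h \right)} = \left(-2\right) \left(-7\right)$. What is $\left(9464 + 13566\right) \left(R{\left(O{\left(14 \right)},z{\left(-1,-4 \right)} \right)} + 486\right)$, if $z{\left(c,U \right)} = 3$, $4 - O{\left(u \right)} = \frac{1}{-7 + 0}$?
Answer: $11515000$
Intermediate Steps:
$O{\left(u \right)} = \frac{29}{7}$ ($O{\left(u \right)} = 4 - \frac{1}{-7 + 0} = 4 - \frac{1}{-7} = 4 - - \frac{1}{7} = 4 + \frac{1}{7} = \frac{29}{7}$)
$R{\left(n,h \right)} = 14$
$\left(9464 + 13566\right) \left(R{\left(O{\left(14 \right)},z{\left(-1,-4 \right)} \right)} + 486\right) = \left(9464 + 13566\right) \left(14 + 486\right) = 23030 \cdot 500 = 11515000$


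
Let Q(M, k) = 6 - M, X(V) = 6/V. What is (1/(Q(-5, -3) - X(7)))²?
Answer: 49/5041 ≈ 0.0097203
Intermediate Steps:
(1/(Q(-5, -3) - X(7)))² = (1/((6 - 1*(-5)) - 6/7))² = (1/((6 + 5) - 6/7))² = (1/(11 - 1*6/7))² = (1/(11 - 6/7))² = (1/(71/7))² = (7/71)² = 49/5041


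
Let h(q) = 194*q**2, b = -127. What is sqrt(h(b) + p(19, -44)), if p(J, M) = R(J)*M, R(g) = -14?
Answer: 3*sqrt(347738) ≈ 1769.1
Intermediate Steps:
p(J, M) = -14*M
sqrt(h(b) + p(19, -44)) = sqrt(194*(-127)**2 - 14*(-44)) = sqrt(194*16129 + 616) = sqrt(3129026 + 616) = sqrt(3129642) = 3*sqrt(347738)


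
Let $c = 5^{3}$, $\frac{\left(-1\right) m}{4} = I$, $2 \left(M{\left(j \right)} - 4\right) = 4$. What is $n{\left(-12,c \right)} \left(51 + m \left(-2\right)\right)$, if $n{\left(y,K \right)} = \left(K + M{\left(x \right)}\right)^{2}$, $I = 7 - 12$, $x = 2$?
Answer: $188771$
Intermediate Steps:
$I = -5$ ($I = 7 - 12 = -5$)
$M{\left(j \right)} = 6$ ($M{\left(j \right)} = 4 + \frac{1}{2} \cdot 4 = 4 + 2 = 6$)
$m = 20$ ($m = \left(-4\right) \left(-5\right) = 20$)
$c = 125$
$n{\left(y,K \right)} = \left(6 + K\right)^{2}$ ($n{\left(y,K \right)} = \left(K + 6\right)^{2} = \left(6 + K\right)^{2}$)
$n{\left(-12,c \right)} \left(51 + m \left(-2\right)\right) = \left(6 + 125\right)^{2} \left(51 + 20 \left(-2\right)\right) = 131^{2} \left(51 - 40\right) = 17161 \cdot 11 = 188771$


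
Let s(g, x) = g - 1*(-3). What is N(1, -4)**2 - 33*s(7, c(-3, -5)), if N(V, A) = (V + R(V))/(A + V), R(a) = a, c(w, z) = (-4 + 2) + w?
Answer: -2966/9 ≈ -329.56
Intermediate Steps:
c(w, z) = -2 + w
s(g, x) = 3 + g (s(g, x) = g + 3 = 3 + g)
N(V, A) = 2*V/(A + V) (N(V, A) = (V + V)/(A + V) = (2*V)/(A + V) = 2*V/(A + V))
N(1, -4)**2 - 33*s(7, c(-3, -5)) = (2*1/(-4 + 1))**2 - 33*(3 + 7) = (2*1/(-3))**2 - 33*10 = (2*1*(-1/3))**2 - 330 = (-2/3)**2 - 330 = 4/9 - 330 = -2966/9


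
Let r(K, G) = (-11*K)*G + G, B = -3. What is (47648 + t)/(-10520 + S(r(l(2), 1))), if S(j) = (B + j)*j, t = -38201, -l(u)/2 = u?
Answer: -9447/8630 ≈ -1.0947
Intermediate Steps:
l(u) = -2*u
r(K, G) = G - 11*G*K (r(K, G) = -11*G*K + G = G - 11*G*K)
S(j) = j*(-3 + j) (S(j) = (-3 + j)*j = j*(-3 + j))
(47648 + t)/(-10520 + S(r(l(2), 1))) = (47648 - 38201)/(-10520 + (1*(1 - (-22)*2))*(-3 + 1*(1 - (-22)*2))) = 9447/(-10520 + (1*(1 - 11*(-4)))*(-3 + 1*(1 - 11*(-4)))) = 9447/(-10520 + (1*(1 + 44))*(-3 + 1*(1 + 44))) = 9447/(-10520 + (1*45)*(-3 + 1*45)) = 9447/(-10520 + 45*(-3 + 45)) = 9447/(-10520 + 45*42) = 9447/(-10520 + 1890) = 9447/(-8630) = 9447*(-1/8630) = -9447/8630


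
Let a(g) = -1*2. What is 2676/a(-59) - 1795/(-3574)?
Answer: -4780217/3574 ≈ -1337.5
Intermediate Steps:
a(g) = -2
2676/a(-59) - 1795/(-3574) = 2676/(-2) - 1795/(-3574) = 2676*(-1/2) - 1795*(-1/3574) = -1338 + 1795/3574 = -4780217/3574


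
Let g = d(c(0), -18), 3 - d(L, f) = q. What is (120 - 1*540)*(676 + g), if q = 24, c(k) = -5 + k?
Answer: -275100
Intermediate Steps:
d(L, f) = -21 (d(L, f) = 3 - 1*24 = 3 - 24 = -21)
g = -21
(120 - 1*540)*(676 + g) = (120 - 1*540)*(676 - 21) = (120 - 540)*655 = -420*655 = -275100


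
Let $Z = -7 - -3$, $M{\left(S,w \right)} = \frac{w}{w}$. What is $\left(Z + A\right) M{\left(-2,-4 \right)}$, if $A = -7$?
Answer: $-11$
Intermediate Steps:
$M{\left(S,w \right)} = 1$
$Z = -4$ ($Z = -7 + 3 = -4$)
$\left(Z + A\right) M{\left(-2,-4 \right)} = \left(-4 - 7\right) 1 = \left(-11\right) 1 = -11$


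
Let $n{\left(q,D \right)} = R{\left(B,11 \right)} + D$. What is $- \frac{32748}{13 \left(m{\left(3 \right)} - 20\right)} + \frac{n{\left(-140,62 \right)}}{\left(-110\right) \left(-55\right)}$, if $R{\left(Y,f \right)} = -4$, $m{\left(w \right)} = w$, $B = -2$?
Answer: $\frac{99069109}{668525} \approx 148.19$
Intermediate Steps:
$n{\left(q,D \right)} = -4 + D$
$- \frac{32748}{13 \left(m{\left(3 \right)} - 20\right)} + \frac{n{\left(-140,62 \right)}}{\left(-110\right) \left(-55\right)} = - \frac{32748}{13 \left(3 - 20\right)} + \frac{-4 + 62}{\left(-110\right) \left(-55\right)} = - \frac{32748}{13 \left(-17\right)} + \frac{58}{6050} = - \frac{32748}{-221} + 58 \cdot \frac{1}{6050} = \left(-32748\right) \left(- \frac{1}{221}\right) + \frac{29}{3025} = \frac{32748}{221} + \frac{29}{3025} = \frac{99069109}{668525}$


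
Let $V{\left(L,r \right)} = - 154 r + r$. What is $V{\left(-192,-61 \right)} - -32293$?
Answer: $41626$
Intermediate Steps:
$V{\left(L,r \right)} = - 153 r$
$V{\left(-192,-61 \right)} - -32293 = \left(-153\right) \left(-61\right) - -32293 = 9333 + 32293 = 41626$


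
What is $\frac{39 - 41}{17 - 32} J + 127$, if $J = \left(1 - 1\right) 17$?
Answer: $127$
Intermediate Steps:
$J = 0$ ($J = 0 \cdot 17 = 0$)
$\frac{39 - 41}{17 - 32} J + 127 = \frac{39 - 41}{17 - 32} \cdot 0 + 127 = - \frac{2}{-15} \cdot 0 + 127 = \left(-2\right) \left(- \frac{1}{15}\right) 0 + 127 = \frac{2}{15} \cdot 0 + 127 = 0 + 127 = 127$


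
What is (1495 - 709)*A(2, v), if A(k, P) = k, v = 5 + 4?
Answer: 1572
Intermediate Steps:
v = 9
(1495 - 709)*A(2, v) = (1495 - 709)*2 = 786*2 = 1572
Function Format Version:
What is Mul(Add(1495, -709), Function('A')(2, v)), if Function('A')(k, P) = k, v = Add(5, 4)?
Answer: 1572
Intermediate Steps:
v = 9
Mul(Add(1495, -709), Function('A')(2, v)) = Mul(Add(1495, -709), 2) = Mul(786, 2) = 1572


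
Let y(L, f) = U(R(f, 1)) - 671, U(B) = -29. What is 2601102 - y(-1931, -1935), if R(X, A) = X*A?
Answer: 2601802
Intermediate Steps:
R(X, A) = A*X
y(L, f) = -700 (y(L, f) = -29 - 671 = -700)
2601102 - y(-1931, -1935) = 2601102 - 1*(-700) = 2601102 + 700 = 2601802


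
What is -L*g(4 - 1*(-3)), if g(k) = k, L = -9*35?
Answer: 2205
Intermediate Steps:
L = -315
-L*g(4 - 1*(-3)) = -(-315)*(4 - 1*(-3)) = -(-315)*(4 + 3) = -(-315)*7 = -1*(-2205) = 2205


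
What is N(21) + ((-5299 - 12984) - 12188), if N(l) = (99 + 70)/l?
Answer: -639722/21 ≈ -30463.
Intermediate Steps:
N(l) = 169/l
N(21) + ((-5299 - 12984) - 12188) = 169/21 + ((-5299 - 12984) - 12188) = 169*(1/21) + (-18283 - 12188) = 169/21 - 30471 = -639722/21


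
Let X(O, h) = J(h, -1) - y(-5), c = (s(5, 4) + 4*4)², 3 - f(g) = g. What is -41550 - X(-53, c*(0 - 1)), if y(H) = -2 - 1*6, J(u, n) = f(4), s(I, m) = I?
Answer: -41557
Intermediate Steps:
f(g) = 3 - g
J(u, n) = -1 (J(u, n) = 3 - 1*4 = 3 - 4 = -1)
y(H) = -8 (y(H) = -2 - 6 = -8)
c = 441 (c = (5 + 4*4)² = (5 + 16)² = 21² = 441)
X(O, h) = 7 (X(O, h) = -1 - 1*(-8) = -1 + 8 = 7)
-41550 - X(-53, c*(0 - 1)) = -41550 - 1*7 = -41550 - 7 = -41557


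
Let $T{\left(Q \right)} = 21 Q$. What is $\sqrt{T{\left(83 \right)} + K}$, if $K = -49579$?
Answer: $2 i \sqrt{11959} \approx 218.71 i$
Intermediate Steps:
$\sqrt{T{\left(83 \right)} + K} = \sqrt{21 \cdot 83 - 49579} = \sqrt{1743 - 49579} = \sqrt{-47836} = 2 i \sqrt{11959}$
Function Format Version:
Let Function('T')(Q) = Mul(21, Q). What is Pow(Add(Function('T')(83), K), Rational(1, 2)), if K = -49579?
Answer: Mul(2, I, Pow(11959, Rational(1, 2))) ≈ Mul(218.71, I)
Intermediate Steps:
Pow(Add(Function('T')(83), K), Rational(1, 2)) = Pow(Add(Mul(21, 83), -49579), Rational(1, 2)) = Pow(Add(1743, -49579), Rational(1, 2)) = Pow(-47836, Rational(1, 2)) = Mul(2, I, Pow(11959, Rational(1, 2)))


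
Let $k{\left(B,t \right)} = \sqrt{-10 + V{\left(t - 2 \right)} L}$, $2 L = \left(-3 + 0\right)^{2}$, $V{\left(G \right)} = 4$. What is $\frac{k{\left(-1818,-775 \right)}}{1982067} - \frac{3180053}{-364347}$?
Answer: $\frac{3180053}{364347} + \frac{2 \sqrt{2}}{1982067} \approx 8.7281$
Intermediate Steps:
$L = \frac{9}{2}$ ($L = \frac{\left(-3 + 0\right)^{2}}{2} = \frac{\left(-3\right)^{2}}{2} = \frac{1}{2} \cdot 9 = \frac{9}{2} \approx 4.5$)
$k{\left(B,t \right)} = 2 \sqrt{2}$ ($k{\left(B,t \right)} = \sqrt{-10 + 4 \cdot \frac{9}{2}} = \sqrt{-10 + 18} = \sqrt{8} = 2 \sqrt{2}$)
$\frac{k{\left(-1818,-775 \right)}}{1982067} - \frac{3180053}{-364347} = \frac{2 \sqrt{2}}{1982067} - \frac{3180053}{-364347} = 2 \sqrt{2} \cdot \frac{1}{1982067} - - \frac{3180053}{364347} = \frac{2 \sqrt{2}}{1982067} + \frac{3180053}{364347} = \frac{3180053}{364347} + \frac{2 \sqrt{2}}{1982067}$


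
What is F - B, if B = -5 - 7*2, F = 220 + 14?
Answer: 253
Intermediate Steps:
F = 234
B = -19 (B = -5 - 14 = -19)
F - B = 234 - 1*(-19) = 234 + 19 = 253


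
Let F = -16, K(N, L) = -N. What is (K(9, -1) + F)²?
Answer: 625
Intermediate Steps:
(K(9, -1) + F)² = (-1*9 - 16)² = (-9 - 16)² = (-25)² = 625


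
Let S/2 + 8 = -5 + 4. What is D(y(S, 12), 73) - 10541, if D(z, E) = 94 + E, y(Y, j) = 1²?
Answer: -10374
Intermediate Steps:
S = -18 (S = -16 + 2*(-5 + 4) = -16 + 2*(-1) = -16 - 2 = -18)
y(Y, j) = 1
D(y(S, 12), 73) - 10541 = (94 + 73) - 10541 = 167 - 10541 = -10374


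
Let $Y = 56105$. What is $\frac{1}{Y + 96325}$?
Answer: $\frac{1}{152430} \approx 6.5604 \cdot 10^{-6}$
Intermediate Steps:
$\frac{1}{Y + 96325} = \frac{1}{56105 + 96325} = \frac{1}{152430}$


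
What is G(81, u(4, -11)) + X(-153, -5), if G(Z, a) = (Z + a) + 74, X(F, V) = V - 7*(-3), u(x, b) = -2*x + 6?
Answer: 169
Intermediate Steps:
u(x, b) = 6 - 2*x
X(F, V) = 21 + V (X(F, V) = V + 21 = 21 + V)
G(Z, a) = 74 + Z + a
G(81, u(4, -11)) + X(-153, -5) = (74 + 81 + (6 - 2*4)) + (21 - 5) = (74 + 81 + (6 - 8)) + 16 = (74 + 81 - 2) + 16 = 153 + 16 = 169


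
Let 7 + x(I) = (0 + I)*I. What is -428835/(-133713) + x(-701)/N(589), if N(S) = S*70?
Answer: 13897772162/918831165 ≈ 15.125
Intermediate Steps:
x(I) = -7 + I² (x(I) = -7 + (0 + I)*I = -7 + I*I = -7 + I²)
N(S) = 70*S
-428835/(-133713) + x(-701)/N(589) = -428835/(-133713) + (-7 + (-701)²)/((70*589)) = -428835*(-1/133713) + (-7 + 491401)/41230 = 142945/44571 + 491394*(1/41230) = 142945/44571 + 245697/20615 = 13897772162/918831165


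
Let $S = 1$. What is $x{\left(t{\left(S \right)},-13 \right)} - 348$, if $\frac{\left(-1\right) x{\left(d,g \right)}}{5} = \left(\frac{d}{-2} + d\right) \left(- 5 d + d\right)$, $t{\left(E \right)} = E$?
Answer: $-338$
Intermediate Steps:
$x{\left(d,g \right)} = 10 d^{2}$ ($x{\left(d,g \right)} = - 5 \left(\frac{d}{-2} + d\right) \left(- 5 d + d\right) = - 5 \left(d \left(- \frac{1}{2}\right) + d\right) \left(- 4 d\right) = - 5 \left(- \frac{d}{2} + d\right) \left(- 4 d\right) = - 5 \frac{d}{2} \left(- 4 d\right) = - 5 \left(- 2 d^{2}\right) = 10 d^{2}$)
$x{\left(t{\left(S \right)},-13 \right)} - 348 = 10 \cdot 1^{2} - 348 = 10 \cdot 1 - 348 = 10 - 348 = -338$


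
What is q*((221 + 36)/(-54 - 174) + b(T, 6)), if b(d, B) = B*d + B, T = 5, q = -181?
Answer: -1439131/228 ≈ -6312.0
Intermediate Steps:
b(d, B) = B + B*d
q*((221 + 36)/(-54 - 174) + b(T, 6)) = -181*((221 + 36)/(-54 - 174) + 6*(1 + 5)) = -181*(257/(-228) + 6*6) = -181*(257*(-1/228) + 36) = -181*(-257/228 + 36) = -181*7951/228 = -1439131/228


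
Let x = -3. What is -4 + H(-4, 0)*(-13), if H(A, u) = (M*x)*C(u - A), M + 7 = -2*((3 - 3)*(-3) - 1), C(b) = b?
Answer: -784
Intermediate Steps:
M = -5 (M = -7 - 2*((3 - 3)*(-3) - 1) = -7 - 2*(0*(-3) - 1) = -7 - 2*(0 - 1) = -7 - 2*(-1) = -7 + 2 = -5)
H(A, u) = -15*A + 15*u (H(A, u) = (-5*(-3))*(u - A) = 15*(u - A) = -15*A + 15*u)
-4 + H(-4, 0)*(-13) = -4 + (-15*(-4) + 15*0)*(-13) = -4 + (60 + 0)*(-13) = -4 + 60*(-13) = -4 - 780 = -784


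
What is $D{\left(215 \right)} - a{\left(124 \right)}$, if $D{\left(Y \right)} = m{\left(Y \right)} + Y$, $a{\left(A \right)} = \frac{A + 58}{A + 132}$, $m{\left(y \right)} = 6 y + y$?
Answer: $\frac{220069}{128} \approx 1719.3$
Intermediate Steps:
$m{\left(y \right)} = 7 y$
$a{\left(A \right)} = \frac{58 + A}{132 + A}$
$D{\left(Y \right)} = 8 Y$ ($D{\left(Y \right)} = 7 Y + Y = 8 Y$)
$D{\left(215 \right)} - a{\left(124 \right)} = 8 \cdot 215 - \frac{58 + 124}{132 + 124} = 1720 - \frac{1}{256} \cdot 182 = 1720 - \frac{91}{128} = \frac{220069}{128}$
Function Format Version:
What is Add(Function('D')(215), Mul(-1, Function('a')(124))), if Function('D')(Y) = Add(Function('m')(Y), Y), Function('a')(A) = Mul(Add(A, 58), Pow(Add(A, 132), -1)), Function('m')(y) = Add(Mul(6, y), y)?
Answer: Rational(220069, 128) ≈ 1719.3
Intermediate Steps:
Function('m')(y) = Mul(7, y)
Function('a')(A) = Mul(Pow(Add(132, A), -1), Add(58, A)) (Function('a')(A) = Mul(Add(58, A), Pow(Add(132, A), -1)) = Mul(Pow(Add(132, A), -1), Add(58, A)))
Function('D')(Y) = Mul(8, Y) (Function('D')(Y) = Add(Mul(7, Y), Y) = Mul(8, Y))
Add(Function('D')(215), Mul(-1, Function('a')(124))) = Add(Mul(8, 215), Mul(-1, Mul(Pow(Add(132, 124), -1), Add(58, 124)))) = Add(1720, Mul(-1, Mul(Pow(256, -1), 182))) = Add(1720, Mul(-1, Mul(Rational(1, 256), 182))) = Add(1720, Mul(-1, Rational(91, 128))) = Add(1720, Rational(-91, 128)) = Rational(220069, 128)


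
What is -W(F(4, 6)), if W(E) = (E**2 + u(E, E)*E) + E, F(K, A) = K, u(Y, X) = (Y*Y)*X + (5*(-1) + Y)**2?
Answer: -280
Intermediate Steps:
u(Y, X) = (-5 + Y)**2 + X*Y**2 (u(Y, X) = Y**2*X + (-5 + Y)**2 = X*Y**2 + (-5 + Y)**2 = (-5 + Y)**2 + X*Y**2)
W(E) = E + E**2 + E*(E**3 + (-5 + E)**2) (W(E) = (E**2 + ((-5 + E)**2 + E*E**2)*E) + E = (E**2 + ((-5 + E)**2 + E**3)*E) + E = (E**2 + (E**3 + (-5 + E)**2)*E) + E = (E**2 + E*(E**3 + (-5 + E)**2)) + E = E + E**2 + E*(E**3 + (-5 + E)**2))
-W(F(4, 6)) = -4*(1 + 4 + 4**3 + (-5 + 4)**2) = -4*(1 + 4 + 64 + (-1)**2) = -4*(1 + 4 + 64 + 1) = -4*70 = -1*280 = -280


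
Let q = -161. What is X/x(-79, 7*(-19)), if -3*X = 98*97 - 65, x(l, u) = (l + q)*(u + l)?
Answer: -1049/16960 ≈ -0.061851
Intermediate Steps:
x(l, u) = (-161 + l)*(l + u) (x(l, u) = (l - 161)*(u + l) = (-161 + l)*(l + u))
X = -3147 (X = -(98*97 - 65)/3 = -(9506 - 65)/3 = -⅓*9441 = -3147)
X/x(-79, 7*(-19)) = -3147/((-79)² - 161*(-79) - 1127*(-19) - 553*(-19)) = -3147/(6241 + 12719 - 161*(-133) - 79*(-133)) = -3147/(6241 + 12719 + 21413 + 10507) = -3147/50880 = -3147*1/50880 = -1049/16960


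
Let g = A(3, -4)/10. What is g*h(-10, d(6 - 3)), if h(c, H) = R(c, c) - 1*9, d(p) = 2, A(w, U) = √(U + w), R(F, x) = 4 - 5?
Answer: -I ≈ -1.0*I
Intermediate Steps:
R(F, x) = -1
g = I/10 (g = √(-4 + 3)/10 = √(-1)*(⅒) = I*(⅒) = I/10 ≈ 0.1*I)
h(c, H) = -10 (h(c, H) = -1 - 1*9 = -1 - 9 = -10)
g*h(-10, d(6 - 3)) = (I/10)*(-10) = -I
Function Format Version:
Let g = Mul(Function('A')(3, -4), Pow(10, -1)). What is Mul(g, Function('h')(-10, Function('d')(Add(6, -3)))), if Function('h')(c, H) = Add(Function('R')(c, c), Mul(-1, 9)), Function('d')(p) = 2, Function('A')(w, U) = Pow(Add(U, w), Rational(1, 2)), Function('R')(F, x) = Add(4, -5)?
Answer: Mul(-1, I) ≈ Mul(-1.0000, I)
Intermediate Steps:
Function('R')(F, x) = -1
g = Mul(Rational(1, 10), I) (g = Mul(Pow(Add(-4, 3), Rational(1, 2)), Pow(10, -1)) = Mul(Pow(-1, Rational(1, 2)), Rational(1, 10)) = Mul(I, Rational(1, 10)) = Mul(Rational(1, 10), I) ≈ Mul(0.10000, I))
Function('h')(c, H) = -10 (Function('h')(c, H) = Add(-1, Mul(-1, 9)) = Add(-1, -9) = -10)
Mul(g, Function('h')(-10, Function('d')(Add(6, -3)))) = Mul(Mul(Rational(1, 10), I), -10) = Mul(-1, I)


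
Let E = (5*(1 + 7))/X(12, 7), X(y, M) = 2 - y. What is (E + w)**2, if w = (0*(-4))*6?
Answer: 16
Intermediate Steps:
w = 0 (w = 0*6 = 0)
E = -4 (E = (5*(1 + 7))/(2 - 1*12) = (5*8)/(2 - 12) = 40/(-10) = 40*(-1/10) = -4)
(E + w)**2 = (-4 + 0)**2 = (-4)**2 = 16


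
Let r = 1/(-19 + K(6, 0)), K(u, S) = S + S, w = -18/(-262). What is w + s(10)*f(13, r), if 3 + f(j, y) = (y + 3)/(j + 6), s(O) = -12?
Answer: 1617693/47291 ≈ 34.207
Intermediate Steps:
w = 9/131 (w = -18*(-1/262) = 9/131 ≈ 0.068702)
K(u, S) = 2*S
r = -1/19 (r = 1/(-19 + 2*0) = 1/(-19 + 0) = 1/(-19) = -1/19 ≈ -0.052632)
f(j, y) = -3 + (3 + y)/(6 + j) (f(j, y) = -3 + (y + 3)/(j + 6) = -3 + (3 + y)/(6 + j))
w + s(10)*f(13, r) = 9/131 - 12*(-15 - 1/19 - 3*13)/(6 + 13) = 9/131 - 12*(-15 - 1/19 - 39)/19 = 9/131 - 12*(-1027)/(19*19) = 9/131 - 12*(-1027/361) = 9/131 + 12324/361 = 1617693/47291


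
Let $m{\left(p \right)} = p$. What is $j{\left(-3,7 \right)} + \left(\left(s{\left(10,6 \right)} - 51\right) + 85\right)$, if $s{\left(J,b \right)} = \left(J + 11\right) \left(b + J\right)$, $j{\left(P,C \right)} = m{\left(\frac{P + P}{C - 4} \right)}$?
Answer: $368$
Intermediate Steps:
$j{\left(P,C \right)} = \frac{2 P}{-4 + C}$ ($j{\left(P,C \right)} = \frac{P + P}{C - 4} = \frac{2 P}{-4 + C}$)
$s{\left(J,b \right)} = \left(11 + J\right) \left(J + b\right)$
$j{\left(-3,7 \right)} + \left(\left(s{\left(10,6 \right)} - 51\right) + 85\right) = 2 \left(-3\right) \frac{1}{-4 + 7} + \left(\left(\left(10^{2} + 11 \cdot 10 + 11 \cdot 6 + 10 \cdot 6\right) - 51\right) + 85\right) = 2 \left(-3\right) \frac{1}{3} + \left(\left(\left(100 + 110 + 66 + 60\right) - 51\right) + 85\right) = 2 \left(-3\right) \frac{1}{3} + \left(\left(336 - 51\right) + 85\right) = -2 + \left(285 + 85\right) = -2 + 370 = 368$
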